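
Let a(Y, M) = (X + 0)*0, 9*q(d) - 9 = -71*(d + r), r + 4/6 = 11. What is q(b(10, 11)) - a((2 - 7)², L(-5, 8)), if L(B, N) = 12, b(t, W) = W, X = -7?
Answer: -4517/27 ≈ -167.30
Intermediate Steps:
r = 31/3 (r = -⅔ + 11 = 31/3 ≈ 10.333)
q(d) = -2174/27 - 71*d/9 (q(d) = 1 + (-71*(d + 31/3))/9 = 1 + (-71*(31/3 + d))/9 = 1 + (-2201/3 - 71*d)/9 = 1 + (-2201/27 - 71*d/9) = -2174/27 - 71*d/9)
a(Y, M) = 0 (a(Y, M) = (-7 + 0)*0 = -7*0 = 0)
q(b(10, 11)) - a((2 - 7)², L(-5, 8)) = (-2174/27 - 71/9*11) - 1*0 = (-2174/27 - 781/9) + 0 = -4517/27 + 0 = -4517/27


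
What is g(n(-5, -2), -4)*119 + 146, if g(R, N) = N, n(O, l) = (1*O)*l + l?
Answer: -330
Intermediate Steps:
n(O, l) = l + O*l (n(O, l) = O*l + l = l + O*l)
g(n(-5, -2), -4)*119 + 146 = -4*119 + 146 = -476 + 146 = -330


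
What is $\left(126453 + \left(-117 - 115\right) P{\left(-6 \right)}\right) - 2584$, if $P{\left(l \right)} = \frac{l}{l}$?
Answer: $123637$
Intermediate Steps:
$P{\left(l \right)} = 1$
$\left(126453 + \left(-117 - 115\right) P{\left(-6 \right)}\right) - 2584 = \left(126453 + \left(-117 - 115\right) 1\right) - 2584 = \left(126453 - 232\right) - 2584 = 126221 - 2584 = 123637$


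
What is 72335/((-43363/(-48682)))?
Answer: 3521412470/43363 ≈ 81208.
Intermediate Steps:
72335/((-43363/(-48682))) = 72335/((-43363*(-1/48682))) = 72335/(43363/48682) = 72335*(48682/43363) = 3521412470/43363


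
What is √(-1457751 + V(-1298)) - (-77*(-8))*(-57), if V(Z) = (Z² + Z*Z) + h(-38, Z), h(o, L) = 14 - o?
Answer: 35112 + √1911909 ≈ 36495.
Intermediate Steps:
V(Z) = 52 + 2*Z² (V(Z) = (Z² + Z*Z) + (14 - 1*(-38)) = (Z² + Z²) + (14 + 38) = 2*Z² + 52 = 52 + 2*Z²)
√(-1457751 + V(-1298)) - (-77*(-8))*(-57) = √(-1457751 + (52 + 2*(-1298)²)) - (-77*(-8))*(-57) = √(-1457751 + (52 + 2*1684804)) - 616*(-57) = √(-1457751 + (52 + 3369608)) - 1*(-35112) = √(-1457751 + 3369660) + 35112 = √1911909 + 35112 = 35112 + √1911909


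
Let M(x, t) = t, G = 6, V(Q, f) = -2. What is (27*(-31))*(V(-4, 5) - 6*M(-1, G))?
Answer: 31806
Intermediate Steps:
(27*(-31))*(V(-4, 5) - 6*M(-1, G)) = (27*(-31))*(-2 - 6*6) = -837*(-2 - 1*36) = -837*(-2 - 36) = -837*(-38) = 31806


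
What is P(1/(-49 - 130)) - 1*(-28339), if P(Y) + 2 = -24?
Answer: 28313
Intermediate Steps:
P(Y) = -26 (P(Y) = -2 - 24 = -26)
P(1/(-49 - 130)) - 1*(-28339) = -26 - 1*(-28339) = -26 + 28339 = 28313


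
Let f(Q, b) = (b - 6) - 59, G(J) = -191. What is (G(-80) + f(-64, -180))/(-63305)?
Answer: 436/63305 ≈ 0.0068873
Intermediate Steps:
f(Q, b) = -65 + b (f(Q, b) = (-6 + b) - 59 = -65 + b)
(G(-80) + f(-64, -180))/(-63305) = (-191 + (-65 - 180))/(-63305) = (-191 - 245)*(-1/63305) = -436*(-1/63305) = 436/63305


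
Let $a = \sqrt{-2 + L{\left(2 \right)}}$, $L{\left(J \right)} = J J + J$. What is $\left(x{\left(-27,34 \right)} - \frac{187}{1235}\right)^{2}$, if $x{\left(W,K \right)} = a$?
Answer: $\frac{5212089}{1525225} \approx 3.4173$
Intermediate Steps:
$L{\left(J \right)} = J + J^{2}$ ($L{\left(J \right)} = J^{2} + J = J + J^{2}$)
$a = 2$ ($a = \sqrt{-2 + 2 \left(1 + 2\right)} = \sqrt{-2 + 2 \cdot 3} = \sqrt{-2 + 6} = \sqrt{4} = 2$)
$x{\left(W,K \right)} = 2$
$\left(x{\left(-27,34 \right)} - \frac{187}{1235}\right)^{2} = \left(2 - \frac{187}{1235}\right)^{2} = \left(\frac{2283}{1235}\right)^{2} = \frac{5212089}{1525225}$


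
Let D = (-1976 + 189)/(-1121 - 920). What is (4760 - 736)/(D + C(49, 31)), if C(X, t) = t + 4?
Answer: 4106492/36611 ≈ 112.17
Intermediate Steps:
C(X, t) = 4 + t
D = 1787/2041 (D = -1787/(-2041) = -1787*(-1/2041) = 1787/2041 ≈ 0.87555)
(4760 - 736)/(D + C(49, 31)) = (4760 - 736)/(1787/2041 + (4 + 31)) = 4024/(1787/2041 + 35) = 4024/(73222/2041) = 4024*(2041/73222) = 4106492/36611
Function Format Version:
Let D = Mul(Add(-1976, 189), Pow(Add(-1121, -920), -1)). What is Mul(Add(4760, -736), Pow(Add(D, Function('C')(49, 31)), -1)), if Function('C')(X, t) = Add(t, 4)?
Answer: Rational(4106492, 36611) ≈ 112.17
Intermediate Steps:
Function('C')(X, t) = Add(4, t)
D = Rational(1787, 2041) (D = Mul(-1787, Pow(-2041, -1)) = Mul(-1787, Rational(-1, 2041)) = Rational(1787, 2041) ≈ 0.87555)
Mul(Add(4760, -736), Pow(Add(D, Function('C')(49, 31)), -1)) = Mul(Add(4760, -736), Pow(Add(Rational(1787, 2041), Add(4, 31)), -1)) = Mul(4024, Pow(Add(Rational(1787, 2041), 35), -1)) = Mul(4024, Pow(Rational(73222, 2041), -1)) = Mul(4024, Rational(2041, 73222)) = Rational(4106492, 36611)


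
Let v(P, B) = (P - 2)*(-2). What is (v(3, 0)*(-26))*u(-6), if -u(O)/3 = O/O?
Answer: -156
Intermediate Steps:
u(O) = -3 (u(O) = -3*O/O = -3*1 = -3)
v(P, B) = 4 - 2*P (v(P, B) = (-2 + P)*(-2) = 4 - 2*P)
(v(3, 0)*(-26))*u(-6) = ((4 - 2*3)*(-26))*(-3) = ((4 - 6)*(-26))*(-3) = -2*(-26)*(-3) = 52*(-3) = -156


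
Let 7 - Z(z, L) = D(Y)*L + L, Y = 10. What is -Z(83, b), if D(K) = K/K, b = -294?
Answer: -595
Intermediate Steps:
D(K) = 1
Z(z, L) = 7 - 2*L (Z(z, L) = 7 - (1*L + L) = 7 - (L + L) = 7 - 2*L)
-Z(83, b) = -(7 - 2*(-294)) = -(7 + 588) = -1*595 = -595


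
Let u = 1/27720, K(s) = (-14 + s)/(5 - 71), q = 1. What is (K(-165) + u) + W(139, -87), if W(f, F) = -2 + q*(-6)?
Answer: -146579/27720 ≈ -5.2878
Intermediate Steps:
W(f, F) = -8 (W(f, F) = -2 + 1*(-6) = -2 - 6 = -8)
K(s) = 7/33 - s/66 (K(s) = (-14 + s)/(-66) = (-14 + s)*(-1/66) = 7/33 - s/66)
u = 1/27720 ≈ 3.6075e-5
(K(-165) + u) + W(139, -87) = ((7/33 - 1/66*(-165)) + 1/27720) - 8 = ((7/33 + 5/2) + 1/27720) - 8 = (179/66 + 1/27720) - 8 = 75181/27720 - 8 = -146579/27720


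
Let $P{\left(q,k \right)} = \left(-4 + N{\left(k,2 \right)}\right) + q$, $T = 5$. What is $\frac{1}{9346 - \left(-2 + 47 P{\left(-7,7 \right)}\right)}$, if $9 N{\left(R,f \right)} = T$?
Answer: $\frac{9}{88550} \approx 0.00010164$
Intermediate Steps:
$N{\left(R,f \right)} = \frac{5}{9}$ ($N{\left(R,f \right)} = \frac{1}{9} \cdot 5 = \frac{5}{9}$)
$P{\left(q,k \right)} = - \frac{31}{9} + q$ ($P{\left(q,k \right)} = \left(-4 + \frac{5}{9}\right) + q = - \frac{31}{9} + q$)
$\frac{1}{9346 - \left(-2 + 47 P{\left(-7,7 \right)}\right)} = \frac{1}{9346 - \left(-2 + 47 \left(- \frac{31}{9} - 7\right)\right)} = \frac{1}{9346 + \left(\left(-47\right) \left(- \frac{94}{9}\right) + 2\right)} = \frac{1}{9346 + \left(\frac{4418}{9} + 2\right)} = \frac{1}{9346 + \frac{4436}{9}} = \frac{1}{\frac{88550}{9}} = \frac{9}{88550}$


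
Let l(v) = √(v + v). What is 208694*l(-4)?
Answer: 417388*I*√2 ≈ 5.9028e+5*I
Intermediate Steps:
l(v) = √2*√v (l(v) = √(2*v) = √2*√v)
208694*l(-4) = 208694*(√2*√(-4)) = 208694*(√2*(2*I)) = 208694*(2*I*√2) = 417388*I*√2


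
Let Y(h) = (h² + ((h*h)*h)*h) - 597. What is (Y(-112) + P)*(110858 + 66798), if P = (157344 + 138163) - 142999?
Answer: 27983731959496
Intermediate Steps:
P = 152508 (P = 295507 - 142999 = 152508)
Y(h) = -597 + h² + h⁴ (Y(h) = (h² + (h²*h)*h) - 597 = (h² + h³*h) - 597 = (h² + h⁴) - 597 = -597 + h² + h⁴)
(Y(-112) + P)*(110858 + 66798) = ((-597 + (-112)² + (-112)⁴) + 152508)*(110858 + 66798) = ((-597 + 12544 + 157351936) + 152508)*177656 = (157363883 + 152508)*177656 = 157516391*177656 = 27983731959496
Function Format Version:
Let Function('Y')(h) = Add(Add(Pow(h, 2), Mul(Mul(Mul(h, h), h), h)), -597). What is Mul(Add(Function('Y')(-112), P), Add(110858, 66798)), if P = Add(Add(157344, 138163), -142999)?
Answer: 27983731959496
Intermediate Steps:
P = 152508 (P = Add(295507, -142999) = 152508)
Function('Y')(h) = Add(-597, Pow(h, 2), Pow(h, 4)) (Function('Y')(h) = Add(Add(Pow(h, 2), Mul(Mul(Pow(h, 2), h), h)), -597) = Add(Add(Pow(h, 2), Mul(Pow(h, 3), h)), -597) = Add(Add(Pow(h, 2), Pow(h, 4)), -597) = Add(-597, Pow(h, 2), Pow(h, 4)))
Mul(Add(Function('Y')(-112), P), Add(110858, 66798)) = Mul(Add(Add(-597, Pow(-112, 2), Pow(-112, 4)), 152508), Add(110858, 66798)) = Mul(Add(Add(-597, 12544, 157351936), 152508), 177656) = Mul(Add(157363883, 152508), 177656) = Mul(157516391, 177656) = 27983731959496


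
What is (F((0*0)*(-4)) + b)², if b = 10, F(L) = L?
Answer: 100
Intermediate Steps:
(F((0*0)*(-4)) + b)² = ((0*0)*(-4) + 10)² = (0*(-4) + 10)² = (0 + 10)² = 10² = 100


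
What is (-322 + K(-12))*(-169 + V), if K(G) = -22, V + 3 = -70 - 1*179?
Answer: 144824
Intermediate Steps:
V = -252 (V = -3 + (-70 - 1*179) = -3 + (-70 - 179) = -3 - 249 = -252)
(-322 + K(-12))*(-169 + V) = (-322 - 22)*(-169 - 252) = -344*(-421) = 144824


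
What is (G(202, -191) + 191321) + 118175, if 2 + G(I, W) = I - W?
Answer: 309887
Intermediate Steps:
G(I, W) = -2 + I - W (G(I, W) = -2 + (I - W) = -2 + I - W)
(G(202, -191) + 191321) + 118175 = ((-2 + 202 - 1*(-191)) + 191321) + 118175 = ((-2 + 202 + 191) + 191321) + 118175 = (391 + 191321) + 118175 = 191712 + 118175 = 309887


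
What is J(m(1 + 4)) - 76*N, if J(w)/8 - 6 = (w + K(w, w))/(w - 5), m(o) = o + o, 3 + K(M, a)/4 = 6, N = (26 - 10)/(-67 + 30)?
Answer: 21472/185 ≈ 116.06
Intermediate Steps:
N = -16/37 (N = 16/(-37) = 16*(-1/37) = -16/37 ≈ -0.43243)
K(M, a) = 12 (K(M, a) = -12 + 4*6 = -12 + 24 = 12)
m(o) = 2*o
J(w) = 48 + 8*(12 + w)/(-5 + w) (J(w) = 48 + 8*((w + 12)/(w - 5)) = 48 + 8*((12 + w)/(-5 + w)) = 48 + 8*(12 + w)/(-5 + w))
J(m(1 + 4)) - 76*N = 8*(-18 + 7*(2*(1 + 4)))/(-5 + 2*(1 + 4)) - 76*(-16/37) = 8*(-18 + 7*(2*5))/(-5 + 2*5) + 1216/37 = 8*(-18 + 7*10)/(-5 + 10) + 1216/37 = 8*(-18 + 70)/5 + 1216/37 = 8*(⅕)*52 + 1216/37 = 416/5 + 1216/37 = 21472/185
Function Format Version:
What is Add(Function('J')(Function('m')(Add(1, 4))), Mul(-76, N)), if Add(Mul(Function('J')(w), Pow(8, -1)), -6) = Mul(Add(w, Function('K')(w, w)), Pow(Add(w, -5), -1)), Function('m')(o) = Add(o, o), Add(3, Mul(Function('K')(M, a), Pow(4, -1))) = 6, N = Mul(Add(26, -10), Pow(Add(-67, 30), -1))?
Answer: Rational(21472, 185) ≈ 116.06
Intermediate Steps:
N = Rational(-16, 37) (N = Mul(16, Pow(-37, -1)) = Mul(16, Rational(-1, 37)) = Rational(-16, 37) ≈ -0.43243)
Function('K')(M, a) = 12 (Function('K')(M, a) = Add(-12, Mul(4, 6)) = Add(-12, 24) = 12)
Function('m')(o) = Mul(2, o)
Function('J')(w) = Add(48, Mul(8, Pow(Add(-5, w), -1), Add(12, w))) (Function('J')(w) = Add(48, Mul(8, Mul(Add(w, 12), Pow(Add(w, -5), -1)))) = Add(48, Mul(8, Mul(Add(12, w), Pow(Add(-5, w), -1)))) = Add(48, Mul(8, Mul(Pow(Add(-5, w), -1), Add(12, w)))) = Add(48, Mul(8, Pow(Add(-5, w), -1), Add(12, w))))
Add(Function('J')(Function('m')(Add(1, 4))), Mul(-76, N)) = Add(Mul(8, Pow(Add(-5, Mul(2, Add(1, 4))), -1), Add(-18, Mul(7, Mul(2, Add(1, 4))))), Mul(-76, Rational(-16, 37))) = Add(Mul(8, Pow(Add(-5, Mul(2, 5)), -1), Add(-18, Mul(7, Mul(2, 5)))), Rational(1216, 37)) = Add(Mul(8, Pow(Add(-5, 10), -1), Add(-18, Mul(7, 10))), Rational(1216, 37)) = Add(Mul(8, Pow(5, -1), Add(-18, 70)), Rational(1216, 37)) = Add(Mul(8, Rational(1, 5), 52), Rational(1216, 37)) = Add(Rational(416, 5), Rational(1216, 37)) = Rational(21472, 185)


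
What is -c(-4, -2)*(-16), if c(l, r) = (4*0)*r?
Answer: 0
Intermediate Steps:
c(l, r) = 0 (c(l, r) = 0*r = 0)
-c(-4, -2)*(-16) = -1*0*(-16) = 0*(-16) = 0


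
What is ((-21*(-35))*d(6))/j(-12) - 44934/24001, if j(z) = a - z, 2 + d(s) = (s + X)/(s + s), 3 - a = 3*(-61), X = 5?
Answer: -112030913/19008792 ≈ -5.8936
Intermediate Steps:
a = 186 (a = 3 - 3*(-61) = 3 - 1*(-183) = 3 + 183 = 186)
d(s) = -2 + (5 + s)/(2*s) (d(s) = -2 + (s + 5)/(s + s) = -2 + (5 + s)/((2*s)) = -2 + (5 + s)*(1/(2*s)) = -2 + (5 + s)/(2*s))
j(z) = 186 - z
((-21*(-35))*d(6))/j(-12) - 44934/24001 = ((-21*(-35))*((1/2)*(5 - 3*6)/6))/(186 - 1*(-12)) - 44934/24001 = (735*((1/2)*(1/6)*(5 - 18)))/(186 + 12) - 44934*1/24001 = (735*((1/2)*(1/6)*(-13)))/198 - 44934/24001 = (735*(-13/12))*(1/198) - 44934/24001 = -3185/4*1/198 - 44934/24001 = -3185/792 - 44934/24001 = -112030913/19008792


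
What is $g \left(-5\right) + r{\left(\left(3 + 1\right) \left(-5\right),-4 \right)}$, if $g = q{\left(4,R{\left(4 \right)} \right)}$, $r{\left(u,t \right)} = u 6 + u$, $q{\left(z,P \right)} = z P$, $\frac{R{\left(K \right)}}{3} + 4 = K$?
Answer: $-140$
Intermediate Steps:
$R{\left(K \right)} = -12 + 3 K$
$q{\left(z,P \right)} = P z$
$r{\left(u,t \right)} = 7 u$ ($r{\left(u,t \right)} = 6 u + u = 7 u$)
$g = 0$ ($g = \left(-12 + 3 \cdot 4\right) 4 = \left(-12 + 12\right) 4 = 0 \cdot 4 = 0$)
$g \left(-5\right) + r{\left(\left(3 + 1\right) \left(-5\right),-4 \right)} = 0 \left(-5\right) + 7 \left(3 + 1\right) \left(-5\right) = 0 + 7 \cdot 4 \left(-5\right) = 0 + 7 \left(-20\right) = 0 - 140 = -140$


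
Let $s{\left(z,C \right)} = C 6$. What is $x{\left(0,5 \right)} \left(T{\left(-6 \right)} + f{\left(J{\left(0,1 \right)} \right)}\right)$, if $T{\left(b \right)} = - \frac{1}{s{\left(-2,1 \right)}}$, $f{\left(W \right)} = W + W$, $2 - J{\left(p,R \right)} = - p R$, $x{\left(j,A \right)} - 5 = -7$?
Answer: $- \frac{23}{3} \approx -7.6667$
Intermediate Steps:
$s{\left(z,C \right)} = 6 C$
$x{\left(j,A \right)} = -2$ ($x{\left(j,A \right)} = 5 - 7 = -2$)
$J{\left(p,R \right)} = 2 + R p$ ($J{\left(p,R \right)} = 2 - - p R = 2 - - R p = 2 + R p$)
$f{\left(W \right)} = 2 W$
$T{\left(b \right)} = - \frac{1}{6}$ ($T{\left(b \right)} = - \frac{1}{6 \cdot 1} = - \frac{1}{6}$)
$x{\left(0,5 \right)} \left(T{\left(-6 \right)} + f{\left(J{\left(0,1 \right)} \right)}\right) = - 2 \left(- \frac{1}{6} + 2 \left(2 + 1 \cdot 0\right)\right) = - 2 \left(- \frac{1}{6} + 2 \left(2 + 0\right)\right) = - 2 \left(- \frac{1}{6} + 2 \cdot 2\right) = - 2 \left(- \frac{1}{6} + 4\right) = \left(-2\right) \frac{23}{6} = - \frac{23}{3}$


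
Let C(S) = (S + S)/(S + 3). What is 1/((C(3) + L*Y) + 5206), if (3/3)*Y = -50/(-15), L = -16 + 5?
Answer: 3/15511 ≈ 0.00019341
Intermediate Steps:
C(S) = 2*S/(3 + S) (C(S) = (2*S)/(3 + S) = 2*S/(3 + S))
L = -11
Y = 10/3 (Y = -50/(-15) = -50*(-1)/15 = -1*(-10/3) = 10/3 ≈ 3.3333)
1/((C(3) + L*Y) + 5206) = 1/((2*3/(3 + 3) - 11*10/3) + 5206) = 1/((2*3/6 - 110/3) + 5206) = 1/((2*3*(1/6) - 110/3) + 5206) = 1/((1 - 110/3) + 5206) = 1/(-107/3 + 5206) = 1/(15511/3) = 3/15511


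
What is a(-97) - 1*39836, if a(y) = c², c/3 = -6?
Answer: -39512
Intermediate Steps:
c = -18 (c = 3*(-6) = -18)
a(y) = 324 (a(y) = (-18)² = 324)
a(-97) - 1*39836 = 324 - 1*39836 = 324 - 39836 = -39512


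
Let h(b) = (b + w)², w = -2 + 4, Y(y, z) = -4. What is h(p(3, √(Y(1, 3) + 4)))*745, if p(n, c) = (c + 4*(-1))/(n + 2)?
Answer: 5364/5 ≈ 1072.8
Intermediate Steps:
p(n, c) = (-4 + c)/(2 + n) (p(n, c) = (c - 4)/(2 + n) = (-4 + c)/(2 + n))
w = 2
h(b) = (2 + b)² (h(b) = (b + 2)² = (2 + b)²)
h(p(3, √(Y(1, 3) + 4)))*745 = (2 + (-4 + √(-4 + 4))/(2 + 3))²*745 = (2 + (-4 + √0)/5)²*745 = (2 + (-4 + 0)/5)²*745 = (2 + (⅕)*(-4))²*745 = (2 - ⅘)²*745 = (6/5)²*745 = (36/25)*745 = 5364/5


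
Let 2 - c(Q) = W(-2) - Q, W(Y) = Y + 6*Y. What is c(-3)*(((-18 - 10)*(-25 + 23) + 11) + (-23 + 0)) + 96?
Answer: 668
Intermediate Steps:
W(Y) = 7*Y
c(Q) = 16 + Q (c(Q) = 2 - (7*(-2) - Q) = 2 - (-14 - Q) = 2 + (14 + Q) = 16 + Q)
c(-3)*(((-18 - 10)*(-25 + 23) + 11) + (-23 + 0)) + 96 = (16 - 3)*(((-18 - 10)*(-25 + 23) + 11) + (-23 + 0)) + 96 = 13*((-28*(-2) + 11) - 23) + 96 = 13*((56 + 11) - 23) + 96 = 13*(67 - 23) + 96 = 13*44 + 96 = 572 + 96 = 668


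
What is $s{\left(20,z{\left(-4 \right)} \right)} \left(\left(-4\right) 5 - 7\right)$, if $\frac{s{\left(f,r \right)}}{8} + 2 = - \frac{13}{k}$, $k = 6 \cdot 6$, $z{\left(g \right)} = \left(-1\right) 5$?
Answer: $510$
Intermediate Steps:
$z{\left(g \right)} = -5$
$k = 36$
$s{\left(f,r \right)} = - \frac{170}{9}$ ($s{\left(f,r \right)} = -16 + 8 \left(- \frac{13}{36}\right) = -16 - \frac{26}{9} = - \frac{170}{9}$)
$s{\left(20,z{\left(-4 \right)} \right)} \left(\left(-4\right) 5 - 7\right) = - \frac{170 \left(\left(-4\right) 5 - 7\right)}{9} = - \frac{170 \left(-20 - 7\right)}{9} = \left(- \frac{170}{9}\right) \left(-27\right) = 510$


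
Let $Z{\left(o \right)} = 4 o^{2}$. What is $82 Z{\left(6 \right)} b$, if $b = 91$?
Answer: $1074528$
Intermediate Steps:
$82 Z{\left(6 \right)} b = 82 \cdot 4 \cdot 6^{2} \cdot 91 = 82 \cdot 4 \cdot 36 \cdot 91 = 82 \cdot 144 \cdot 91 = 11808 \cdot 91 = 1074528$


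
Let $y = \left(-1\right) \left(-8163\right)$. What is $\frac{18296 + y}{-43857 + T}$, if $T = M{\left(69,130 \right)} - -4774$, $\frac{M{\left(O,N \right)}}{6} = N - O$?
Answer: $- \frac{26459}{38717} \approx -0.68339$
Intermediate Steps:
$M{\left(O,N \right)} = - 6 O + 6 N$ ($M{\left(O,N \right)} = 6 \left(N - O\right) = - 6 O + 6 N$)
$y = 8163$
$T = 5140$ ($T = \left(\left(-6\right) 69 + 6 \cdot 130\right) - -4774 = \left(-414 + 780\right) + 4774 = 366 + 4774 = 5140$)
$\frac{18296 + y}{-43857 + T} = \frac{18296 + 8163}{-43857 + 5140} = \frac{26459}{-38717} = 26459 \left(- \frac{1}{38717}\right) = - \frac{26459}{38717}$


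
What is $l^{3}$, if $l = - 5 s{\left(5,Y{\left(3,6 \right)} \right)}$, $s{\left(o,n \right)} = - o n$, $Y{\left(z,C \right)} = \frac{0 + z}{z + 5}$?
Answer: $\frac{421875}{512} \approx 823.97$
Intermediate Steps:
$Y{\left(z,C \right)} = \frac{z}{5 + z}$
$s{\left(o,n \right)} = - n o$
$l = \frac{75}{8}$ ($l = - 5 \left(\left(-1\right) \frac{3}{5 + 3} \cdot 5\right) = - 5 \left(\left(-1\right) \frac{3}{8} \cdot 5\right) = \left(-5\right) \left(- \frac{15}{8}\right) = \frac{75}{8} \approx 9.375$)
$l^{3} = \left(\frac{75}{8}\right)^{3} = \frac{421875}{512}$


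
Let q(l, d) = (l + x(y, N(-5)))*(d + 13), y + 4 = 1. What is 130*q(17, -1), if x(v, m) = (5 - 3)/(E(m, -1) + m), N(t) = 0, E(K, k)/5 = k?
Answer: 25896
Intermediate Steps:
E(K, k) = 5*k
y = -3 (y = -4 + 1 = -3)
x(v, m) = 2/(-5 + m) (x(v, m) = (5 - 3)/(5*(-1) + m) = 2/(-5 + m))
q(l, d) = (13 + d)*(-⅖ + l) (q(l, d) = (l + 2/(-5 + 0))*(d + 13) = (l + 2/(-5))*(13 + d) = (l + 2*(-⅕))*(13 + d) = (l - ⅖)*(13 + d) = (-⅖ + l)*(13 + d) = (13 + d)*(-⅖ + l))
130*q(17, -1) = 130*(-26/5 + 13*17 - ⅖*(-1) - 1*17) = 130*(-26/5 + 221 + ⅖ - 17) = 130*(996/5) = 25896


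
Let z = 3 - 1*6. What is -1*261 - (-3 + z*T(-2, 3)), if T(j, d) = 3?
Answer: -249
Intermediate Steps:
z = -3 (z = 3 - 6 = -3)
-1*261 - (-3 + z*T(-2, 3)) = -1*261 - (-3 - 3*3) = -261 - (-3 - 9) = -261 - 1*(-12) = -261 + 12 = -249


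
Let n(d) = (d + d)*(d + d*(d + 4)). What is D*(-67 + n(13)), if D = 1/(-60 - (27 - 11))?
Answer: -6017/76 ≈ -79.171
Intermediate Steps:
D = -1/76 (D = 1/(-60 - 1*16) = 1/(-60 - 16) = 1/(-76) = -1/76 ≈ -0.013158)
n(d) = 2*d*(d + d*(4 + d)) (n(d) = (2*d)*(d + d*(4 + d)) = 2*d*(d + d*(4 + d)))
D*(-67 + n(13)) = -(-67 + 2*13²*(5 + 13))/76 = -(-67 + 2*169*18)/76 = -(-67 + 6084)/76 = -1/76*6017 = -6017/76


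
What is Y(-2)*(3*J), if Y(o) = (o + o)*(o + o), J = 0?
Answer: 0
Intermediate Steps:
Y(o) = 4*o² (Y(o) = (2*o)*(2*o) = 4*o²)
Y(-2)*(3*J) = (4*(-2)²)*(3*0) = (4*4)*0 = 16*0 = 0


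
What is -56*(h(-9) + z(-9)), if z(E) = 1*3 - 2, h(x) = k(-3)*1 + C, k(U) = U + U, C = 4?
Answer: 56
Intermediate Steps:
k(U) = 2*U
h(x) = -2 (h(x) = (2*(-3))*1 + 4 = -6*1 + 4 = -6 + 4 = -2)
z(E) = 1 (z(E) = 3 - 2 = 1)
-56*(h(-9) + z(-9)) = -56*(-2 + 1) = -56*(-1) = 56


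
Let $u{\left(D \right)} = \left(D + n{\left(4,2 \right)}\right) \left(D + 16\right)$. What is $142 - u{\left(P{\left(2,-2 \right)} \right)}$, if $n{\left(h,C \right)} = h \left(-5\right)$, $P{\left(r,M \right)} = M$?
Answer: $450$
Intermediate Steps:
$n{\left(h,C \right)} = - 5 h$
$u{\left(D \right)} = \left(-20 + D\right) \left(16 + D\right)$ ($u{\left(D \right)} = \left(D - 20\right) \left(D + 16\right) = \left(D - 20\right) \left(16 + D\right) = \left(-20 + D\right) \left(16 + D\right)$)
$142 - u{\left(P{\left(2,-2 \right)} \right)} = 142 - \left(-320 + \left(-2\right)^{2} - -8\right) = 142 - \left(-320 + 4 + 8\right) = 142 - -308 = 142 + 308 = 450$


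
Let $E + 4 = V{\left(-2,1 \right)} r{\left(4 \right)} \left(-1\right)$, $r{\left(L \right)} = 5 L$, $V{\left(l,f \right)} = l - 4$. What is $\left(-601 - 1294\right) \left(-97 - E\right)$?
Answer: $403635$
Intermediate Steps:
$V{\left(l,f \right)} = -4 + l$
$E = 116$ ($E = -4 + \left(-4 - 2\right) 5 \cdot 4 \left(-1\right) = -4 + \left(-6\right) 20 \left(-1\right) = -4 - -120 = -4 + 120 = 116$)
$\left(-601 - 1294\right) \left(-97 - E\right) = \left(-601 - 1294\right) \left(-97 - 116\right) = - 1895 \left(-97 - 116\right) = \left(-1895\right) \left(-213\right) = 403635$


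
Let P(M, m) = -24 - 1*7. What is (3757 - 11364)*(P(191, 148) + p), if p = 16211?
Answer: -123081260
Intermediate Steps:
P(M, m) = -31 (P(M, m) = -24 - 7 = -31)
(3757 - 11364)*(P(191, 148) + p) = (3757 - 11364)*(-31 + 16211) = -7607*16180 = -123081260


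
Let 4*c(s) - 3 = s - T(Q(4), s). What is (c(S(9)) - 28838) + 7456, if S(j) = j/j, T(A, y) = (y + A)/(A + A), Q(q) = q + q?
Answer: -1368393/64 ≈ -21381.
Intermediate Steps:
Q(q) = 2*q
T(A, y) = (A + y)/(2*A) (T(A, y) = (A + y)/((2*A)) = (A + y)*(1/(2*A)) = (A + y)/(2*A))
S(j) = 1
c(s) = 5/8 + 15*s/64 (c(s) = ¾ + (s - (2*4 + s)/(2*(2*4)))/4 = ¾ + (s - (8 + s)/(2*8))/4 = ¾ + (s - (½ + s/16))/4 = ¾ + (s + (-½ - s/16))/4 = ¾ + (-½ + 15*s/16)/4 = ¾ + (-⅛ + 15*s/64) = 5/8 + 15*s/64)
(c(S(9)) - 28838) + 7456 = ((5/8 + (15/64)*1) - 28838) + 7456 = ((5/8 + 15/64) - 28838) + 7456 = (55/64 - 28838) + 7456 = -1845577/64 + 7456 = -1368393/64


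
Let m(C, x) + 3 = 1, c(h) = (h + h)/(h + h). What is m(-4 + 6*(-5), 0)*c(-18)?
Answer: -2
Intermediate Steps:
c(h) = 1 (c(h) = (2*h)/((2*h)) = (2*h)*(1/(2*h)) = 1)
m(C, x) = -2 (m(C, x) = -3 + 1 = -2)
m(-4 + 6*(-5), 0)*c(-18) = -2*1 = -2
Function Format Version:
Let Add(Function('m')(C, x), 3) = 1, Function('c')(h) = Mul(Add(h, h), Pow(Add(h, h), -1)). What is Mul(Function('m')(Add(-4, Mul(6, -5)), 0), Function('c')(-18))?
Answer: -2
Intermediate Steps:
Function('c')(h) = 1 (Function('c')(h) = Mul(Mul(2, h), Pow(Mul(2, h), -1)) = Mul(Mul(2, h), Mul(Rational(1, 2), Pow(h, -1))) = 1)
Function('m')(C, x) = -2 (Function('m')(C, x) = Add(-3, 1) = -2)
Mul(Function('m')(Add(-4, Mul(6, -5)), 0), Function('c')(-18)) = Mul(-2, 1) = -2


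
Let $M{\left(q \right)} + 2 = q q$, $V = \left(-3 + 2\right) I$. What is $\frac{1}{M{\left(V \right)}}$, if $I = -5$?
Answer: $\frac{1}{23} \approx 0.043478$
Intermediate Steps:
$V = 5$ ($V = \left(-3 + 2\right) \left(-5\right) = \left(-1\right) \left(-5\right) = 5$)
$M{\left(q \right)} = -2 + q^{2}$ ($M{\left(q \right)} = -2 + q q = -2 + q^{2}$)
$\frac{1}{M{\left(V \right)}} = \frac{1}{-2 + 5^{2}} = \frac{1}{-2 + 25} = \frac{1}{23}$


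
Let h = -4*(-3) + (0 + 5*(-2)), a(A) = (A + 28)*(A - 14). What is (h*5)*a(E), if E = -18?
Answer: -3200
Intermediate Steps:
a(A) = (-14 + A)*(28 + A) (a(A) = (28 + A)*(-14 + A) = (-14 + A)*(28 + A))
h = 2 (h = 12 + (0 - 10) = 12 - 10 = 2)
(h*5)*a(E) = (2*5)*(-392 + (-18)² + 14*(-18)) = 10*(-392 + 324 - 252) = 10*(-320) = -3200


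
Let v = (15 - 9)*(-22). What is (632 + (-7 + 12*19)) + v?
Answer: 721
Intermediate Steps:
v = -132 (v = 6*(-22) = -132)
(632 + (-7 + 12*19)) + v = (632 + (-7 + 12*19)) - 132 = (632 + (-7 + 228)) - 132 = (632 + 221) - 132 = 853 - 132 = 721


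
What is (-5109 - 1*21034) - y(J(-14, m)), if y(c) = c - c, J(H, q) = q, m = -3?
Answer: -26143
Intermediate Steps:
y(c) = 0
(-5109 - 1*21034) - y(J(-14, m)) = (-5109 - 1*21034) - 1*0 = (-5109 - 21034) + 0 = -26143 + 0 = -26143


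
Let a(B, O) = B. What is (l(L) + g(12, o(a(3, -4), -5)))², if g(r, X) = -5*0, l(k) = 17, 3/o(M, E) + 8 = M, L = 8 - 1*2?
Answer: 289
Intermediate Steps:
L = 6 (L = 8 - 2 = 6)
o(M, E) = 3/(-8 + M)
g(r, X) = 0
(l(L) + g(12, o(a(3, -4), -5)))² = (17 + 0)² = 17² = 289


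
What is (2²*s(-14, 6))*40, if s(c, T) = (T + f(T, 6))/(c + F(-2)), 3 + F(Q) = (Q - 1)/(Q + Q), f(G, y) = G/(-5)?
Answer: -3072/65 ≈ -47.262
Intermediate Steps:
f(G, y) = -G/5 (f(G, y) = G*(-⅕) = -G/5)
F(Q) = -3 + (-1 + Q)/(2*Q) (F(Q) = -3 + (Q - 1)/(Q + Q) = -3 + (-1 + Q)/((2*Q)) = -3 + (-1 + Q)*(1/(2*Q)) = -3 + (-1 + Q)/(2*Q))
s(c, T) = 4*T/(5*(-9/4 + c)) (s(c, T) = (T - T/5)/(c + (½)*(-1 - 5*(-2))/(-2)) = (4*T/5)/(c + (½)*(-½)*(-1 + 10)) = (4*T/5)/(c + (½)*(-½)*9) = (4*T/5)/(c - 9/4) = (4*T/5)/(-9/4 + c) = 4*T/(5*(-9/4 + c)))
(2²*s(-14, 6))*40 = (2²*((16/5)*6/(-9 + 4*(-14))))*40 = (4*((16/5)*6/(-9 - 56)))*40 = (4*((16/5)*6/(-65)))*40 = (4*((16/5)*6*(-1/65)))*40 = (4*(-96/325))*40 = -384/325*40 = -3072/65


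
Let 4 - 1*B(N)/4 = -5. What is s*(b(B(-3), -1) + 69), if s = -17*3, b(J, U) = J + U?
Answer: -5304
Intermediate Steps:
B(N) = 36 (B(N) = 16 - 4*(-5) = 16 + 20 = 36)
s = -51
s*(b(B(-3), -1) + 69) = -51*((36 - 1) + 69) = -51*(35 + 69) = -51*104 = -5304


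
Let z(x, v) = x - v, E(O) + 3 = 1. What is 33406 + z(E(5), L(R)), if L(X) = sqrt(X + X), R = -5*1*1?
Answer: 33404 - I*sqrt(10) ≈ 33404.0 - 3.1623*I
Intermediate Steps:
E(O) = -2 (E(O) = -3 + 1 = -2)
R = -5 (R = -5*1 = -5)
L(X) = sqrt(2)*sqrt(X) (L(X) = sqrt(2*X) = sqrt(2)*sqrt(X))
33406 + z(E(5), L(R)) = 33406 + (-2 - sqrt(2)*sqrt(-5)) = 33406 + (-2 - sqrt(2)*I*sqrt(5)) = 33406 + (-2 - I*sqrt(10)) = 33404 - I*sqrt(10)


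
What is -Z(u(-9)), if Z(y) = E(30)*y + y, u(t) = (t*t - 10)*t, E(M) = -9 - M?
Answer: -24282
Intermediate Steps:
u(t) = t*(-10 + t²) (u(t) = (t² - 10)*t = (-10 + t²)*t = t*(-10 + t²))
Z(y) = -38*y (Z(y) = (-9 - 1*30)*y + y = (-9 - 30)*y + y = -39*y + y = -38*y)
-Z(u(-9)) = -(-38)*(-9*(-10 + (-9)²)) = -(-38)*(-9*(-10 + 81)) = -(-38)*(-9*71) = -(-38)*(-639) = -1*24282 = -24282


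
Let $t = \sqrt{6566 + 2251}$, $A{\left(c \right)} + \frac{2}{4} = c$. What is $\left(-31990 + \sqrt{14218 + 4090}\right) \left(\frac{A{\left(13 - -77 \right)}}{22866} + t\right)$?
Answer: $- \frac{\left(179 + 45732 \sqrt{8817}\right) \left(15995 - \sqrt{4577}\right)}{22866} \approx -2.9912 \cdot 10^{6}$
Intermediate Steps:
$A{\left(c \right)} = - \frac{1}{2} + c$
$t = \sqrt{8817} \approx 93.899$
$\left(-31990 + \sqrt{14218 + 4090}\right) \left(\frac{A{\left(13 - -77 \right)}}{22866} + t\right) = \left(-31990 + \sqrt{14218 + 4090}\right) \left(\frac{- \frac{1}{2} + \left(13 - -77\right)}{22866} + \sqrt{8817}\right) = \left(-31990 + \sqrt{18308}\right) \left(\left(- \frac{1}{2} + \left(13 + 77\right)\right) \frac{1}{22866} + \sqrt{8817}\right) = \left(-31990 + 2 \sqrt{4577}\right) \left(\left(- \frac{1}{2} + 90\right) \frac{1}{22866} + \sqrt{8817}\right) = \left(-31990 + 2 \sqrt{4577}\right) \left(\frac{179}{2} \cdot \frac{1}{22866} + \sqrt{8817}\right) = \left(-31990 + 2 \sqrt{4577}\right) \left(\frac{179}{45732} + \sqrt{8817}\right)$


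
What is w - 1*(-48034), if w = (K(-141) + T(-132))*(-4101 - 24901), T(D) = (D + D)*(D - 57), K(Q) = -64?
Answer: -1445179630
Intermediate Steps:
T(D) = 2*D*(-57 + D) (T(D) = (2*D)*(-57 + D) = 2*D*(-57 + D))
w = -1445227664 (w = (-64 + 2*(-132)*(-57 - 132))*(-4101 - 24901) = (-64 + 2*(-132)*(-189))*(-29002) = (-64 + 49896)*(-29002) = 49832*(-29002) = -1445227664)
w - 1*(-48034) = -1445227664 - 1*(-48034) = -1445227664 + 48034 = -1445179630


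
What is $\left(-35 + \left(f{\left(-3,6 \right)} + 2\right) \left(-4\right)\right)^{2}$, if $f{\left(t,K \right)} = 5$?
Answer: $3969$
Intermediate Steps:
$\left(-35 + \left(f{\left(-3,6 \right)} + 2\right) \left(-4\right)\right)^{2} = \left(-35 + \left(5 + 2\right) \left(-4\right)\right)^{2} = \left(-35 + 7 \left(-4\right)\right)^{2} = \left(-35 - 28\right)^{2} = \left(-63\right)^{2} = 3969$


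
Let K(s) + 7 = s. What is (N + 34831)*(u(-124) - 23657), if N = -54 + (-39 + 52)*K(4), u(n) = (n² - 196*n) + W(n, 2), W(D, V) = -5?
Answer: 556433284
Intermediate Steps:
K(s) = -7 + s
u(n) = -5 + n² - 196*n (u(n) = (n² - 196*n) - 5 = -5 + n² - 196*n)
N = -93 (N = -54 + (-39 + 52)*(-7 + 4) = -54 + 13*(-3) = -54 - 39 = -93)
(N + 34831)*(u(-124) - 23657) = (-93 + 34831)*((-5 + (-124)² - 196*(-124)) - 23657) = 34738*((-5 + 15376 + 24304) - 23657) = 34738*(39675 - 23657) = 34738*16018 = 556433284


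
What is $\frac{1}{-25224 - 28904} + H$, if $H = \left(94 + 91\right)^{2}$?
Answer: $\frac{1852530799}{54128} \approx 34225.0$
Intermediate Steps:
$H = 34225$ ($H = 185^{2} = 34225$)
$\frac{1}{-25224 - 28904} + H = \frac{1}{-25224 - 28904} + 34225 = \frac{1}{-54128} + 34225 = - \frac{1}{54128} + 34225 = \frac{1852530799}{54128}$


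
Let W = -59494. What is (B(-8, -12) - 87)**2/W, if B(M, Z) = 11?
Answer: -2888/29747 ≈ -0.097085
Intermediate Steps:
(B(-8, -12) - 87)**2/W = (11 - 87)**2/(-59494) = (-76)**2*(-1/59494) = 5776*(-1/59494) = -2888/29747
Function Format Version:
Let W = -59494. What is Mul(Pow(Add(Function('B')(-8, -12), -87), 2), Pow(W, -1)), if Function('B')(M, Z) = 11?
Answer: Rational(-2888, 29747) ≈ -0.097085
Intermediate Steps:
Mul(Pow(Add(Function('B')(-8, -12), -87), 2), Pow(W, -1)) = Mul(Pow(Add(11, -87), 2), Pow(-59494, -1)) = Mul(Pow(-76, 2), Rational(-1, 59494)) = Mul(5776, Rational(-1, 59494)) = Rational(-2888, 29747)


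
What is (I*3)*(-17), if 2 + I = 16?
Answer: -714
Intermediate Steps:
I = 14 (I = -2 + 16 = 14)
(I*3)*(-17) = (14*3)*(-17) = 42*(-17) = -714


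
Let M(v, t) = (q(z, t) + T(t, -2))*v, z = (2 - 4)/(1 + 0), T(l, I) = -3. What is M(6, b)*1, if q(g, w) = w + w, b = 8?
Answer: 78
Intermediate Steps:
z = -2 (z = -2/1 = -2*1 = -2)
q(g, w) = 2*w
M(v, t) = v*(-3 + 2*t) (M(v, t) = (2*t - 3)*v = (-3 + 2*t)*v = v*(-3 + 2*t))
M(6, b)*1 = (6*(-3 + 2*8))*1 = (6*(-3 + 16))*1 = (6*13)*1 = 78*1 = 78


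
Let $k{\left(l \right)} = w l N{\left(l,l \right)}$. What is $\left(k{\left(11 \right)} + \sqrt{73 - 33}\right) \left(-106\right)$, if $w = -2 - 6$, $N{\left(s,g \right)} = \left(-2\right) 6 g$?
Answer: $-1231296 - 212 \sqrt{10} \approx -1.232 \cdot 10^{6}$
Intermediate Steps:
$N{\left(s,g \right)} = - 12 g$
$w = -8$ ($w = -2 - 6 = -8$)
$k{\left(l \right)} = 96 l^{2}$ ($k{\left(l \right)} = - 8 l \left(- 12 l\right) = 96 l^{2}$)
$\left(k{\left(11 \right)} + \sqrt{73 - 33}\right) \left(-106\right) = \left(96 \cdot 11^{2} + \sqrt{73 - 33}\right) \left(-106\right) = \left(96 \cdot 121 + \sqrt{40}\right) \left(-106\right) = \left(11616 + 2 \sqrt{10}\right) \left(-106\right) = -1231296 - 212 \sqrt{10}$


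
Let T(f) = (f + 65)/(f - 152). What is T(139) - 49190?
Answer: -639674/13 ≈ -49206.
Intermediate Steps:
T(f) = (65 + f)/(-152 + f)
T(139) - 49190 = (65 + 139)/(-152 + 139) - 49190 = 204/(-13) - 49190 = -1/13*204 - 49190 = -204/13 - 49190 = -639674/13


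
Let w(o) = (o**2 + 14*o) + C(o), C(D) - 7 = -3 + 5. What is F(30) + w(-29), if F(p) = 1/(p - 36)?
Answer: 2663/6 ≈ 443.83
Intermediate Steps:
F(p) = 1/(-36 + p)
C(D) = 9 (C(D) = 7 + (-3 + 5) = 7 + 2 = 9)
w(o) = 9 + o**2 + 14*o (w(o) = (o**2 + 14*o) + 9 = 9 + o**2 + 14*o)
F(30) + w(-29) = 1/(-36 + 30) + (9 + (-29)**2 + 14*(-29)) = 1/(-6) + (9 + 841 - 406) = -1/6 + 444 = 2663/6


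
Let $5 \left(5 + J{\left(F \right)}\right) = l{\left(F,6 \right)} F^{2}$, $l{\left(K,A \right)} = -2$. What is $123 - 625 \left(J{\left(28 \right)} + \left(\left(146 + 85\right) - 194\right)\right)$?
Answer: $176123$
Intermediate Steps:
$J{\left(F \right)} = -5 - \frac{2 F^{2}}{5}$ ($J{\left(F \right)} = -5 + \frac{\left(-2\right) F^{2}}{5} = -5 - \frac{2 F^{2}}{5}$)
$123 - 625 \left(J{\left(28 \right)} + \left(\left(146 + 85\right) - 194\right)\right) = 123 - 625 \left(\left(-5 - \frac{2 \cdot 28^{2}}{5}\right) + \left(\left(146 + 85\right) - 194\right)\right) = 123 - 625 \left(\left(-5 - \frac{1568}{5}\right) + \left(231 - 194\right)\right) = 123 - 625 \left(\left(-5 - \frac{1568}{5}\right) + 37\right) = 123 - 625 \left(- \frac{1593}{5} + 37\right) = 123 - -176000 = 123 + 176000 = 176123$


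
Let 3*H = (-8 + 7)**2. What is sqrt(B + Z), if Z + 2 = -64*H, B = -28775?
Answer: I*sqrt(259185)/3 ≈ 169.7*I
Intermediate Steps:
H = 1/3 (H = (-8 + 7)**2/3 = (1/3)*(-1)**2 = (1/3)*1 = 1/3 ≈ 0.33333)
Z = -70/3 (Z = -2 - 64*1/3 = -2 - 64/3 = -70/3 ≈ -23.333)
sqrt(B + Z) = sqrt(-28775 - 70/3) = sqrt(-86395/3) = I*sqrt(259185)/3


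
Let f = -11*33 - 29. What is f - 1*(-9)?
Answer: -383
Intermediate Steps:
f = -392 (f = -363 - 29 = -392)
f - 1*(-9) = -392 - 1*(-9) = -392 + 9 = -383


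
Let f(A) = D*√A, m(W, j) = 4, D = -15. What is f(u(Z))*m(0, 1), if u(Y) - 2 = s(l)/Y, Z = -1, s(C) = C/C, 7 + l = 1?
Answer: -60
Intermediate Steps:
l = -6 (l = -7 + 1 = -6)
s(C) = 1
u(Y) = 2 + 1/Y
f(A) = -15*√A
f(u(Z))*m(0, 1) = -15*√(2 + 1/(-1))*4 = -15*√(2 - 1)*4 = -15*√1*4 = -15*1*4 = -15*4 = -60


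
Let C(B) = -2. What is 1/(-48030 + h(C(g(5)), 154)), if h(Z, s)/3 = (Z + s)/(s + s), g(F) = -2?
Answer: -77/3698196 ≈ -2.0821e-5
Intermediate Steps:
h(Z, s) = 3*(Z + s)/(2*s) (h(Z, s) = 3*((Z + s)/(s + s)) = 3*((Z + s)/((2*s))) = 3*((Z + s)*(1/(2*s))) = 3*((Z + s)/(2*s)) = 3*(Z + s)/(2*s))
1/(-48030 + h(C(g(5)), 154)) = 1/(-48030 + (3/2)*(-2 + 154)/154) = 1/(-48030 + (3/2)*(1/154)*152) = 1/(-48030 + 114/77) = 1/(-3698196/77) = -77/3698196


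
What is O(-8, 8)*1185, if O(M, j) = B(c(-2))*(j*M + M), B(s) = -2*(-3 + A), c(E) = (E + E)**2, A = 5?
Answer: 341280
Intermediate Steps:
c(E) = 4*E**2 (c(E) = (2*E)**2 = 4*E**2)
B(s) = -4 (B(s) = -2*(-3 + 5) = -2*2 = -4)
O(M, j) = -4*M - 4*M*j (O(M, j) = -4*(j*M + M) = -4*(M*j + M) = -4*(M + M*j) = -4*M - 4*M*j)
O(-8, 8)*1185 = -4*(-8)*(1 + 8)*1185 = -4*(-8)*9*1185 = 288*1185 = 341280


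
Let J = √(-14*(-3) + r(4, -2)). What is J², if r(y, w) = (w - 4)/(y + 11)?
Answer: 208/5 ≈ 41.600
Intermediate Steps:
r(y, w) = (-4 + w)/(11 + y)
J = 4*√65/5 (J = √(-14*(-3) + (-4 - 2)/(11 + 4)) = √(42 - 6/15) = √(42 + (1/15)*(-6)) = √(42 - ⅖) = √(208/5) = 4*√65/5 ≈ 6.4498)
J² = (4*√65/5)² = 208/5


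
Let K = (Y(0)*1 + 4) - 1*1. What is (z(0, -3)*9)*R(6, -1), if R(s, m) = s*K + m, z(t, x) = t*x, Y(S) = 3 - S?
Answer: 0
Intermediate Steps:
K = 6 (K = ((3 - 1*0)*1 + 4) - 1*1 = ((3 + 0)*1 + 4) - 1 = (3*1 + 4) - 1 = (3 + 4) - 1 = 7 - 1 = 6)
R(s, m) = m + 6*s (R(s, m) = s*6 + m = 6*s + m = m + 6*s)
(z(0, -3)*9)*R(6, -1) = ((0*(-3))*9)*(-1 + 6*6) = (0*9)*(-1 + 36) = 0*35 = 0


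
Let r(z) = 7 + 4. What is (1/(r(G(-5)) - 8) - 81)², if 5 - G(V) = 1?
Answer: 58564/9 ≈ 6507.1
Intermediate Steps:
G(V) = 4 (G(V) = 5 - 1*1 = 5 - 1 = 4)
r(z) = 11
(1/(r(G(-5)) - 8) - 81)² = (1/(11 - 8) - 81)² = (1/3 - 81)² = (⅓ - 81)² = (-242/3)² = 58564/9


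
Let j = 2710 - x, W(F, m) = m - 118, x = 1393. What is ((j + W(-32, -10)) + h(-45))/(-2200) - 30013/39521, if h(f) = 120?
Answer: -10705599/7904200 ≈ -1.3544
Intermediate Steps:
W(F, m) = -118 + m
j = 1317 (j = 2710 - 1*1393 = 2710 - 1393 = 1317)
((j + W(-32, -10)) + h(-45))/(-2200) - 30013/39521 = ((1317 + (-118 - 10)) + 120)/(-2200) - 30013/39521 = ((1317 - 128) + 120)*(-1/2200) - 30013*1/39521 = (1189 + 120)*(-1/2200) - 30013/39521 = 1309*(-1/2200) - 30013/39521 = -119/200 - 30013/39521 = -10705599/7904200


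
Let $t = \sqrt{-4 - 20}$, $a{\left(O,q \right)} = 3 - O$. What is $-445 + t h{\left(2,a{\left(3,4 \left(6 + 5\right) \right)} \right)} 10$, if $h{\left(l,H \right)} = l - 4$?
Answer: $-445 - 40 i \sqrt{6} \approx -445.0 - 97.98 i$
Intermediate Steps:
$h{\left(l,H \right)} = -4 + l$
$t = 2 i \sqrt{6}$ ($t = \sqrt{-24} = 2 i \sqrt{6} \approx 4.899 i$)
$-445 + t h{\left(2,a{\left(3,4 \left(6 + 5\right) \right)} \right)} 10 = -445 + 2 i \sqrt{6} \left(-4 + 2\right) 10 = -445 + 2 i \sqrt{6} \left(\left(-2\right) 10\right) = -445 + 2 i \sqrt{6} \left(-20\right) = -445 - 40 i \sqrt{6}$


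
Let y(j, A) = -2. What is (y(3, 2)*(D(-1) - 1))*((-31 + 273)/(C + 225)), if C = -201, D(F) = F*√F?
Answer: 121/6 + 121*I/6 ≈ 20.167 + 20.167*I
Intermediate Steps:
D(F) = F^(3/2)
(y(3, 2)*(D(-1) - 1))*((-31 + 273)/(C + 225)) = (-2*((-1)^(3/2) - 1))*((-31 + 273)/(-201 + 225)) = (-2*(-I - 1))*(242/24) = (-2*(-1 - I))*(242*(1/24)) = (2 + 2*I)*(121/12) = 121/6 + 121*I/6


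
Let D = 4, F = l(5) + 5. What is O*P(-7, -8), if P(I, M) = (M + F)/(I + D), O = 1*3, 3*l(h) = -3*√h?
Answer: 3 + √5 ≈ 5.2361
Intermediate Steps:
l(h) = -√h (l(h) = (-3*√h)/3 = -√h)
O = 3
F = 5 - √5 (F = -√5 + 5 = 5 - √5 ≈ 2.7639)
P(I, M) = (5 + M - √5)/(4 + I) (P(I, M) = (M + (5 - √5))/(I + 4) = (5 + M - √5)/(4 + I))
O*P(-7, -8) = 3*((5 - 8 - √5)/(4 - 7)) = 3*((-3 - √5)/(-3)) = 3*(-(-3 - √5)/3) = 3*(1 + √5/3) = 3 + √5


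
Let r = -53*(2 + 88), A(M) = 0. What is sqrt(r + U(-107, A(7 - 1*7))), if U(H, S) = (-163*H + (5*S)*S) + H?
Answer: 6*sqrt(349) ≈ 112.09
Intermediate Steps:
U(H, S) = -162*H + 5*S**2 (U(H, S) = (-163*H + 5*S**2) + H = -162*H + 5*S**2)
r = -4770 (r = -53*90 = -4770)
sqrt(r + U(-107, A(7 - 1*7))) = sqrt(-4770 + (-162*(-107) + 5*0**2)) = sqrt(-4770 + (17334 + 5*0)) = sqrt(-4770 + (17334 + 0)) = sqrt(-4770 + 17334) = sqrt(12564) = 6*sqrt(349)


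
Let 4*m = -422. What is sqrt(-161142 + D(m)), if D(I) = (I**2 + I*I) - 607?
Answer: I*sqrt(557954)/2 ≈ 373.48*I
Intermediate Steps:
m = -211/2 (m = (1/4)*(-422) = -211/2 ≈ -105.50)
D(I) = -607 + 2*I**2 (D(I) = (I**2 + I**2) - 607 = 2*I**2 - 607 = -607 + 2*I**2)
sqrt(-161142 + D(m)) = sqrt(-161142 + (-607 + 2*(-211/2)**2)) = sqrt(-161142 + (-607 + 2*(44521/4))) = sqrt(-161142 + (-607 + 44521/2)) = sqrt(-161142 + 43307/2) = sqrt(-278977/2) = I*sqrt(557954)/2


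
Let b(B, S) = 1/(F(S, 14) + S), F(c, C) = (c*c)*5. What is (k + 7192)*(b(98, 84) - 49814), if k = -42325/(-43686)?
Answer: -79079737454637845/220701672 ≈ -3.5831e+8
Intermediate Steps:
F(c, C) = 5*c² (F(c, C) = c²*5 = 5*c²)
k = 42325/43686 (k = -42325*(-1/43686) = 42325/43686 ≈ 0.96885)
b(B, S) = 1/(S + 5*S²) (b(B, S) = 1/(5*S² + S) = 1/(S + 5*S²))
(k + 7192)*(b(98, 84) - 49814) = (42325/43686 + 7192)*(1/(84*(1 + 5*84)) - 49814) = 314232037*(1/(84*(1 + 420)) - 49814)/43686 = 314232037*((1/84)/421 - 49814)/43686 = 314232037*((1/84)*(1/421) - 49814)/43686 = 314232037*(1/35364 - 49814)/43686 = (314232037/43686)*(-1761622295/35364) = -79079737454637845/220701672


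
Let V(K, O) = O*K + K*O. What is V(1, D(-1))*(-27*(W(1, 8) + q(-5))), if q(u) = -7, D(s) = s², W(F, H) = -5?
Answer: 648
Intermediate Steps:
V(K, O) = 2*K*O (V(K, O) = K*O + K*O = 2*K*O)
V(1, D(-1))*(-27*(W(1, 8) + q(-5))) = (2*1*(-1)²)*(-27*(-5 - 7)) = (2*1*1)*(-27*(-12)) = 2*324 = 648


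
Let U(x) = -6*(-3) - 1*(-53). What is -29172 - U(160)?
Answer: -29243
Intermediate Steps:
U(x) = 71 (U(x) = 18 + 53 = 71)
-29172 - U(160) = -29172 - 1*71 = -29172 - 71 = -29243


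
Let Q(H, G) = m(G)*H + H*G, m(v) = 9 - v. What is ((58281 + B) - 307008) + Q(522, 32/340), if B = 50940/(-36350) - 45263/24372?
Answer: -21619359536353/88592220 ≈ -2.4403e+5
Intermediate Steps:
Q(H, G) = G*H + H*(9 - G) (Q(H, G) = (9 - G)*H + H*G = H*(9 - G) + G*H = G*H + H*(9 - G))
B = -288681973/88592220 (B = 50940*(-1/36350) - 45263*1/24372 = -5094/3635 - 45263/24372 = -288681973/88592220 ≈ -3.2585)
((58281 + B) - 307008) + Q(522, 32/340) = ((58281 - 288681973/88592220) - 307008) + 9*522 = (5162954491847/88592220 - 307008) + 4698 = -22035565785913/88592220 + 4698 = -21619359536353/88592220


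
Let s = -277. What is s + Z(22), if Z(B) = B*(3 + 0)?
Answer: -211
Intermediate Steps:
Z(B) = 3*B (Z(B) = B*3 = 3*B)
s + Z(22) = -277 + 3*22 = -277 + 66 = -211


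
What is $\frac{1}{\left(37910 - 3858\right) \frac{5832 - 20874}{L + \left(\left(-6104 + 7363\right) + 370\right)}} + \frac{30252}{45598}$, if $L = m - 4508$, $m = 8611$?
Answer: $\frac{1936890139829}{2919469996254} \approx 0.66344$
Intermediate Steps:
$L = 4103$ ($L = 8611 - 4508 = 4103$)
$\frac{1}{\left(37910 - 3858\right) \frac{5832 - 20874}{L + \left(\left(-6104 + 7363\right) + 370\right)}} + \frac{30252}{45598} = \frac{1}{\left(37910 - 3858\right) \frac{5832 - 20874}{4103 + \left(\left(-6104 + 7363\right) + 370\right)}} + \frac{30252}{45598} = \frac{1}{34052 \left(- \frac{15042}{4103 + \left(1259 + 370\right)}\right)} + 30252 \cdot \frac{1}{45598} = \frac{1}{34052 \left(- \frac{15042}{4103 + 1629}\right)} + \frac{15126}{22799} = \frac{1}{34052 \left(- \frac{15042}{5732}\right)} + \frac{15126}{22799} = \frac{1}{34052 \left(\left(-15042\right) \frac{1}{5732}\right)} + \frac{15126}{22799} = \frac{1}{34052 \left(- \frac{7521}{2866}\right)} + \frac{15126}{22799} = \frac{1}{34052} \left(- \frac{2866}{7521}\right) + \frac{15126}{22799} = - \frac{1433}{128052546} + \frac{15126}{22799} = \frac{1936890139829}{2919469996254}$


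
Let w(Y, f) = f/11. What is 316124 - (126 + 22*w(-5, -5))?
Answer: 316008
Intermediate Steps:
w(Y, f) = f/11 (w(Y, f) = f*(1/11) = f/11)
316124 - (126 + 22*w(-5, -5)) = 316124 - (126 + 22*((1/11)*(-5))) = 316124 - (126 + 22*(-5/11)) = 316124 - (126 - 10) = 316124 - 1*116 = 316124 - 116 = 316008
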